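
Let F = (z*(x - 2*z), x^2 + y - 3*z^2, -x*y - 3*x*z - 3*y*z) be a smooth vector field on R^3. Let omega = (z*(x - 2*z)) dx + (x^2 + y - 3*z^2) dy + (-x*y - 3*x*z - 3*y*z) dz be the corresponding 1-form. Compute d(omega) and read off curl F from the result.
d(omega) = (-x + 3*z) dy ∧ dz + (x + y - z) dz ∧ dx + (2*x) dx ∧ dy; curl F = (-x + 3*z, x + y - z, 2*x)

d omega = sum_{i<j} (∂f_j/∂x_i - ∂f_i/∂x_j) dx_i ∧ dx_j. Under the identification (dy ∧ dz, dz ∧ dx, dx ∧ dy) ↔ (e_x, e_y, e_z), the coefficients are exactly the components of curl F. Compute:
  ∂R/∂y - ∂Q/∂z = (-x - 3*z) - (-6*z) = -x + 3*z
  ∂P/∂z - ∂R/∂x = (x - 4*z) - (-y - 3*z) = x + y - z
  ∂Q/∂x - ∂P/∂y = (2*x) - (0) = 2*x.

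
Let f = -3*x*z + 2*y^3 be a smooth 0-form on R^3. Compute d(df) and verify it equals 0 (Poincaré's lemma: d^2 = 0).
d(df) = 0

Step 1: df = sum_i (∂f/∂x_i) dx_i = (-3*z) dx + (6*y^2) dy + (-3*x) dz.
Step 2: Apply d again. Using the 1-form formula, the coefficient of dx ∧ dy in d(df) is ∂^2 f/∂x ∂y - ∂^2 f/∂y ∂x = (0) - (0) = 0 (equality of mixed partials for smooth f).
Similarly for dx ∧ dz and dy ∧ dz — all coefficients vanish. So d(df) = 0.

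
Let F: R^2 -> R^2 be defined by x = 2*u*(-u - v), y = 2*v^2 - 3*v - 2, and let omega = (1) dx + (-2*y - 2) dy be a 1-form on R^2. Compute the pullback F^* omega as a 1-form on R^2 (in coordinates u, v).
F^* omega = (-4*u - 2*v) du + (-2*u - 16*v^3 + 36*v^2 - 10*v - 6) dv

Using F^*(f dg) = (f ∘ F) d(g ∘ F), substitute each coordinate x_i by F_i(u, v) in f_i, and replace dx_i by d F_i = (∂F_i/∂u) du + (∂F_i/∂v) dv.
  For the x component: f_1(F) = 1; d F_1 = (-4*u - 2*v) du + (-2*u) dv
  For the y component: f_2(F) = -4*v^2 + 6*v + 2; d F_2 = (0) du + (4*v - 3) dv
Combining and collecting du, dv coefficients:
  coeff of du: -4*u - 2*v
  coeff of dv: -2*u - 16*v^3 + 36*v^2 - 10*v - 6
F^* omega = (-4*u - 2*v) du + (-2*u - 16*v^3 + 36*v^2 - 10*v - 6) dv.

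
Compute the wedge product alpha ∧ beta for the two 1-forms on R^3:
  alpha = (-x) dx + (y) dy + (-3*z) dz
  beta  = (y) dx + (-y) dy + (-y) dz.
alpha ∧ beta = (y*(x - y)) dx ∧ dy + (y*(x + 3*z)) dx ∧ dz + (-y*(y + 3*z)) dy ∧ dz

Distribute the wedge, using dx_i ∧ dx_j = -dx_j ∧ dx_i and dx_i ∧ dx_i = 0. For each pair (i, j) with i < j, the coefficient of dx_i ∧ dx_j in alpha ∧ beta is (alpha_i * beta_j - alpha_j * beta_i). Collecting: alpha ∧ beta = (y*(x - y)) dx ∧ dy + (y*(x + 3*z)) dx ∧ dz + (-y*(y + 3*z)) dy ∧ dz.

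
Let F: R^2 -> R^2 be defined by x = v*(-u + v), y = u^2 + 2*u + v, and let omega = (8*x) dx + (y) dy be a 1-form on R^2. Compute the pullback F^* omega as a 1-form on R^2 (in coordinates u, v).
F^* omega = (2*u^3 + 6*u^2 + 8*u*v^2 + 2*u*v + 4*u - 8*v^3 + 2*v) du + (8*u^2*v + u^2 - 24*u*v^2 + 2*u + 16*v^3 + v) dv

Using F^*(f dg) = (f ∘ F) d(g ∘ F), substitute each coordinate x_i by F_i(u, v) in f_i, and replace dx_i by d F_i = (∂F_i/∂u) du + (∂F_i/∂v) dv.
  For the x component: f_1(F) = 8*v*(-u + v); d F_1 = (-v) du + (-u + 2*v) dv
  For the y component: f_2(F) = u^2 + 2*u + v; d F_2 = (2*u + 2) du + (1) dv
Combining and collecting du, dv coefficients:
  coeff of du: 2*u^3 + 6*u^2 + 8*u*v^2 + 2*u*v + 4*u - 8*v^3 + 2*v
  coeff of dv: 8*u^2*v + u^2 - 24*u*v^2 + 2*u + 16*v^3 + v
F^* omega = (2*u^3 + 6*u^2 + 8*u*v^2 + 2*u*v + 4*u - 8*v^3 + 2*v) du + (8*u^2*v + u^2 - 24*u*v^2 + 2*u + 16*v^3 + v) dv.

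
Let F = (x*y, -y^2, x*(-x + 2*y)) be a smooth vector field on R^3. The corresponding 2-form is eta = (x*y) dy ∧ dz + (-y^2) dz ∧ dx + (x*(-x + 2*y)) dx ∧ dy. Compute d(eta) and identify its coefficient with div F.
d(eta) = (-y) dx ∧ dy ∧ dz; div F = -y

For a 2-form in R^3 of the form above, applying d gives a 3-form with coefficient ∂P/∂x + ∂Q/∂y + ∂R/∂z:
  ∂P/∂x = y
  ∂Q/∂y = -2*y
  ∂R/∂z = 0
Sum = -y, which is exactly div F.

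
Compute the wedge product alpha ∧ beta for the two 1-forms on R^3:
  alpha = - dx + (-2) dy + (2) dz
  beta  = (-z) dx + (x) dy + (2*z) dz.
alpha ∧ beta = (-x - 2*z) dx ∧ dy + (-2*x - 4*z) dy ∧ dz

Distribute the wedge, using dx_i ∧ dx_j = -dx_j ∧ dx_i and dx_i ∧ dx_i = 0. For each pair (i, j) with i < j, the coefficient of dx_i ∧ dx_j in alpha ∧ beta is (alpha_i * beta_j - alpha_j * beta_i). Collecting: alpha ∧ beta = (-x - 2*z) dx ∧ dy + (-2*x - 4*z) dy ∧ dz.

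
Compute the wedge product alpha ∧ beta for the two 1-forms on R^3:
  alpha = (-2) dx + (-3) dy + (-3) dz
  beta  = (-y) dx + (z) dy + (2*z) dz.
alpha ∧ beta = (-3*y - 2*z) dx ∧ dy + (-3*y - 4*z) dx ∧ dz + (-3*z) dy ∧ dz

Distribute the wedge, using dx_i ∧ dx_j = -dx_j ∧ dx_i and dx_i ∧ dx_i = 0. For each pair (i, j) with i < j, the coefficient of dx_i ∧ dx_j in alpha ∧ beta is (alpha_i * beta_j - alpha_j * beta_i). Collecting: alpha ∧ beta = (-3*y - 2*z) dx ∧ dy + (-3*y - 4*z) dx ∧ dz + (-3*z) dy ∧ dz.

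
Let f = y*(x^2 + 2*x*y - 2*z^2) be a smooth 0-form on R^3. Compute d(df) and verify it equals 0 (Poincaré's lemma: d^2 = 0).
d(df) = 0

Step 1: df = sum_i (∂f/∂x_i) dx_i = (2*y*(x + y)) dx + (x^2 + 4*x*y - 2*z^2) dy + (-4*y*z) dz.
Step 2: Apply d again. Using the 1-form formula, the coefficient of dx ∧ dy in d(df) is ∂^2 f/∂x ∂y - ∂^2 f/∂y ∂x = (2*x + 4*y) - (2*x + 4*y) = 0 (equality of mixed partials for smooth f).
Similarly for dx ∧ dz and dy ∧ dz — all coefficients vanish. So d(df) = 0.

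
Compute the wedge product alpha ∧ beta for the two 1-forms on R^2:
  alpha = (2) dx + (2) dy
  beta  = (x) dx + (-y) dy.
alpha ∧ beta = (-2*x - 2*y) dx ∧ dy

Distribute the wedge, using dx_i ∧ dx_j = -dx_j ∧ dx_i and dx_i ∧ dx_i = 0. For each pair (i, j) with i < j, the coefficient of dx_i ∧ dx_j in alpha ∧ beta is (alpha_i * beta_j - alpha_j * beta_i). Collecting: alpha ∧ beta = (-2*x - 2*y) dx ∧ dy.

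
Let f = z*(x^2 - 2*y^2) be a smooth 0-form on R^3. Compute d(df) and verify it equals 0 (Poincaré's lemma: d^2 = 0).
d(df) = 0

Step 1: df = sum_i (∂f/∂x_i) dx_i = (2*x*z) dx + (-4*y*z) dy + (x^2 - 2*y^2) dz.
Step 2: Apply d again. Using the 1-form formula, the coefficient of dx ∧ dy in d(df) is ∂^2 f/∂x ∂y - ∂^2 f/∂y ∂x = (0) - (0) = 0 (equality of mixed partials for smooth f).
Similarly for dx ∧ dz and dy ∧ dz — all coefficients vanish. So d(df) = 0.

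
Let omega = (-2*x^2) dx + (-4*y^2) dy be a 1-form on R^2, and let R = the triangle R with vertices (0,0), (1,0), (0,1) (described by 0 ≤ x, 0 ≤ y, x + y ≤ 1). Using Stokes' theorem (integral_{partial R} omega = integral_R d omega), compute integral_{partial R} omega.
integral_(partial R) omega = 0

Stokes: integral_partial_R omega = integral_R d omega with d omega = (∂Q/∂x - ∂P/∂y) dx ∧ dy.
  ∂Q/∂x = 0
  ∂P/∂y = 0
  integrand = ∂Q/∂x - ∂P/∂y = 0.
Integrating over R: integral_0^1 integral_0^{1-x} (0) dy dx = 0.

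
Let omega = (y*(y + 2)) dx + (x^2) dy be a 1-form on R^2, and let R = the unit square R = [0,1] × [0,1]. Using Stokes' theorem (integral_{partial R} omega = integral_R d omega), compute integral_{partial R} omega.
integral_(partial R) omega = -2

Stokes: integral_partial_R omega = integral_R d omega with d omega = (∂Q/∂x - ∂P/∂y) dx ∧ dy.
  ∂Q/∂x = 2*x
  ∂P/∂y = 2*y + 2
  integrand = ∂Q/∂x - ∂P/∂y = 2*x - 2*y - 2.
Integrating over R: integral_0^1 integral_0^1 (2*x - 2*y - 2) dx dy = -2.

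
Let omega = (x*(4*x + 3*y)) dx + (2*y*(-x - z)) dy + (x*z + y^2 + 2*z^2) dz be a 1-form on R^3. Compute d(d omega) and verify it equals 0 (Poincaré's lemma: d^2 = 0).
d(d omega) = 0

Step 1: d omega = sum_{i<j} (∂f_j/∂x_i - ∂f_i/∂x_j) dx_i ∧ dx_j:
  coeff of dx ∧ dy: -3*x - 2*y
  coeff of dx ∧ dz: z
  coeff of dy ∧ dz: 4*y
Step 2: Apply d again to each 2-form coefficient. The only possible 3-form in R^3 is dx ∧ dy ∧ dz, with coefficient
  ∂(coeff of dy∧dz)/∂x - ∂(coeff of dx∧dz)/∂y + ∂(coeff of dx∧dy)/∂z
  = ∂/∂x (4*y) - ∂/∂y (z) + ∂/∂z (-3*x - 2*y).
Each of these terms simplifies to sums of mixed partials that cancel in pairs. The result is 0 (by equality of mixed partials for smooth functions — Schwarz / Clairaut).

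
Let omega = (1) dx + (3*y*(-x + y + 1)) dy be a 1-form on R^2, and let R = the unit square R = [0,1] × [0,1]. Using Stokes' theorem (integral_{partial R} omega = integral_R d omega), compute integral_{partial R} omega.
integral_(partial R) omega = -3/2

Stokes: integral_partial_R omega = integral_R d omega with d omega = (∂Q/∂x - ∂P/∂y) dx ∧ dy.
  ∂Q/∂x = -3*y
  ∂P/∂y = 0
  integrand = ∂Q/∂x - ∂P/∂y = -3*y.
Integrating over R: integral_0^1 integral_0^1 (-3*y) dx dy = -3/2.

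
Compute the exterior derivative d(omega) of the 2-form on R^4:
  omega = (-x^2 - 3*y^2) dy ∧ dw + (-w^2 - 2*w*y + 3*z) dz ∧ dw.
d(omega) = (-2*x) dx ∧ dy ∧ dw + (-2*w) dy ∧ dz ∧ dw

For a 2-form omega = sum_{i<j} g_{ij} dx_i ∧ dx_j, the exterior derivative is
  d(omega) = sum_{i<j} d(g_{ij}) ∧ dx_i ∧ dx_j = sum_{i<j, k} (∂g_{ij}/∂x_k) dx_k ∧ dx_i ∧ dx_j.
Expand each term, using dx_k ∧ dx_i ∧ dx_j = sgn(permutation) dx_{(a)} ∧ dx_{(b)} ∧ dx_{(c)} with (a < b < c) sorted:
  d(-x^2 - 3*y^2) includes (∂/∂x)(-x^2 - 3*y^2) dx = (-2*x) dx, which multiplied by dy ∧ dw gives (-2*x) dx ∧ dy ∧ dw
  d(-w^2 - 2*w*y + 3*z) includes (∂/∂y)(-w^2 - 2*w*y + 3*z) dy = (-2*w) dy, which multiplied by dz ∧ dw gives (-2*w) dy ∧ dz ∧ dw
Collecting like 3-forms: d(omega) = (-2*x) dx ∧ dy ∧ dw + (-2*w) dy ∧ dz ∧ dw.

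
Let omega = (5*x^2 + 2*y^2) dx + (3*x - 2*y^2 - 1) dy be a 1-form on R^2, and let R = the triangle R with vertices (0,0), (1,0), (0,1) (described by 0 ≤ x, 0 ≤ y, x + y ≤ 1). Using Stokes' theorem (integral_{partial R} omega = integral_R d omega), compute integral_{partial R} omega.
integral_(partial R) omega = 5/6

Stokes: integral_partial_R omega = integral_R d omega with d omega = (∂Q/∂x - ∂P/∂y) dx ∧ dy.
  ∂Q/∂x = 3
  ∂P/∂y = 4*y
  integrand = ∂Q/∂x - ∂P/∂y = 3 - 4*y.
Integrating over R: integral_0^1 integral_0^{1-x} (3 - 4*y) dy dx = 5/6.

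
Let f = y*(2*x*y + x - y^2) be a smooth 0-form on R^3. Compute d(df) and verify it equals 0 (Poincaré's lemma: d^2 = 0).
d(df) = 0

Step 1: df = sum_i (∂f/∂x_i) dx_i = (y*(2*y + 1)) dx + (4*x*y + x - 3*y^2) dy + (0) dz.
Step 2: Apply d again. Using the 1-form formula, the coefficient of dx ∧ dy in d(df) is ∂^2 f/∂x ∂y - ∂^2 f/∂y ∂x = (4*y + 1) - (4*y + 1) = 0 (equality of mixed partials for smooth f).
Similarly for dx ∧ dz and dy ∧ dz — all coefficients vanish. So d(df) = 0.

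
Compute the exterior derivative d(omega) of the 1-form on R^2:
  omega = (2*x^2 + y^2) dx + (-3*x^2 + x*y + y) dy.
d(omega) = (-6*x - y) dx ∧ dy

For a 1-form omega = sum_i f_i dx_i, the exterior derivative is
  d(omega) = sum_{i < j} (∂f_j/∂x_i - ∂f_i/∂x_j) dx_i ∧ dx_j.
  coefficient of dx ∧ dy: ∂f_2/∂x - ∂f_1/∂y = ∂(-3*x^2 + x*y + y)/∂x - ∂(2*x^2 + y^2)/∂y = -6*x - y
Assembling: d(omega) = (-6*x - y) dx ∧ dy.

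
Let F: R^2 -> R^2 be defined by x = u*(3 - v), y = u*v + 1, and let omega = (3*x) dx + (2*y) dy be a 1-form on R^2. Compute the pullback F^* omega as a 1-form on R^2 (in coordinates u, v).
F^* omega = (5*u*v^2 - 18*u*v + 27*u + 2*v) du + (u*(5*u*v - 9*u + 2)) dv

Using F^*(f dg) = (f ∘ F) d(g ∘ F), substitute each coordinate x_i by F_i(u, v) in f_i, and replace dx_i by d F_i = (∂F_i/∂u) du + (∂F_i/∂v) dv.
  For the x component: f_1(F) = 3*u*(3 - v); d F_1 = (3 - v) du + (-u) dv
  For the y component: f_2(F) = 2*u*v + 2; d F_2 = (v) du + (u) dv
Combining and collecting du, dv coefficients:
  coeff of du: 5*u*v^2 - 18*u*v + 27*u + 2*v
  coeff of dv: u*(5*u*v - 9*u + 2)
F^* omega = (5*u*v^2 - 18*u*v + 27*u + 2*v) du + (u*(5*u*v - 9*u + 2)) dv.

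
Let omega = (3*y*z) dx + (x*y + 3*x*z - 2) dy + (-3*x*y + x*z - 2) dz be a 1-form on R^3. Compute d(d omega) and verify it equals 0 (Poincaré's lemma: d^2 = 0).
d(d omega) = 0

Step 1: d omega = sum_{i<j} (∂f_j/∂x_i - ∂f_i/∂x_j) dx_i ∧ dx_j:
  coeff of dx ∧ dy: y
  coeff of dx ∧ dz: -6*y + z
  coeff of dy ∧ dz: -6*x
Step 2: Apply d again to each 2-form coefficient. The only possible 3-form in R^3 is dx ∧ dy ∧ dz, with coefficient
  ∂(coeff of dy∧dz)/∂x - ∂(coeff of dx∧dz)/∂y + ∂(coeff of dx∧dy)/∂z
  = ∂/∂x (-6*x) - ∂/∂y (-6*y + z) + ∂/∂z (y).
Each of these terms simplifies to sums of mixed partials that cancel in pairs. The result is 0 (by equality of mixed partials for smooth functions — Schwarz / Clairaut).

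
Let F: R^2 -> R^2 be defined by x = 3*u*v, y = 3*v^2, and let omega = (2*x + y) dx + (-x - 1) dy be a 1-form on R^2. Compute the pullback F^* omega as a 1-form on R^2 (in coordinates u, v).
F^* omega = (9*v^2*(2*u + v)) du + (3*v*(6*u^2 - 3*u*v - 2)) dv

Using F^*(f dg) = (f ∘ F) d(g ∘ F), substitute each coordinate x_i by F_i(u, v) in f_i, and replace dx_i by d F_i = (∂F_i/∂u) du + (∂F_i/∂v) dv.
  For the x component: f_1(F) = 3*v*(2*u + v); d F_1 = (3*v) du + (3*u) dv
  For the y component: f_2(F) = -3*u*v - 1; d F_2 = (0) du + (6*v) dv
Combining and collecting du, dv coefficients:
  coeff of du: 9*v^2*(2*u + v)
  coeff of dv: 3*v*(6*u^2 - 3*u*v - 2)
F^* omega = (9*v^2*(2*u + v)) du + (3*v*(6*u^2 - 3*u*v - 2)) dv.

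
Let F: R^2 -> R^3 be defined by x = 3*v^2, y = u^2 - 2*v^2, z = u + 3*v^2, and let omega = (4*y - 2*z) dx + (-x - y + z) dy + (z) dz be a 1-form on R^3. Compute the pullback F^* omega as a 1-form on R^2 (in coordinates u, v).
F^* omega = (-2*u^3 + 2*u^2 + 4*u*v^2 + u + 3*v^2) du + (2*v*(14*u^2 - 5*u - 37*v^2)) dv

Using F^*(f dg) = (f ∘ F) d(g ∘ F), substitute each coordinate x_i by F_i(u, v) in f_i, and replace dx_i by d F_i = (∂F_i/∂u) du + (∂F_i/∂v) dv.
  For the x component: f_1(F) = 4*u^2 - 2*u - 14*v^2; d F_1 = (0) du + (6*v) dv
  For the y component: f_2(F) = -u^2 + u + 2*v^2; d F_2 = (2*u) du + (-4*v) dv
  For the z component: f_3(F) = u + 3*v^2; d F_3 = (1) du + (6*v) dv
Combining and collecting du, dv coefficients:
  coeff of du: -2*u^3 + 2*u^2 + 4*u*v^2 + u + 3*v^2
  coeff of dv: 2*v*(14*u^2 - 5*u - 37*v^2)
F^* omega = (-2*u^3 + 2*u^2 + 4*u*v^2 + u + 3*v^2) du + (2*v*(14*u^2 - 5*u - 37*v^2)) dv.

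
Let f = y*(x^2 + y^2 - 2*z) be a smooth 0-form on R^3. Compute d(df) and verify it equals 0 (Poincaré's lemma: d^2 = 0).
d(df) = 0

Step 1: df = sum_i (∂f/∂x_i) dx_i = (2*x*y) dx + (x^2 + 3*y^2 - 2*z) dy + (-2*y) dz.
Step 2: Apply d again. Using the 1-form formula, the coefficient of dx ∧ dy in d(df) is ∂^2 f/∂x ∂y - ∂^2 f/∂y ∂x = (2*x) - (2*x) = 0 (equality of mixed partials for smooth f).
Similarly for dx ∧ dz and dy ∧ dz — all coefficients vanish. So d(df) = 0.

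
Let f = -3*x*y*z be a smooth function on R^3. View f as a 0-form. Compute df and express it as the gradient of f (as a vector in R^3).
df = (-3*y*z) dx + (-3*x*z) dy + (-3*x*y) dz; grad f = (-3*y*z, -3*x*z, -3*x*y)

For a 0-form f, d f = (∂f/∂x) dx + (∂f/∂y) dy + (∂f/∂z) dz. The components of the vector representation are exactly the entries of grad f in Cartesian coordinates:
  ∂f/∂x = -3*y*z
  ∂f/∂y = -3*x*z
  ∂f/∂z = -3*x*y.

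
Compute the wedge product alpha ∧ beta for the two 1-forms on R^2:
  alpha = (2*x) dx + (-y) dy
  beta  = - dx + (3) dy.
alpha ∧ beta = (6*x - y) dx ∧ dy

Distribute the wedge, using dx_i ∧ dx_j = -dx_j ∧ dx_i and dx_i ∧ dx_i = 0. For each pair (i, j) with i < j, the coefficient of dx_i ∧ dx_j in alpha ∧ beta is (alpha_i * beta_j - alpha_j * beta_i). Collecting: alpha ∧ beta = (6*x - y) dx ∧ dy.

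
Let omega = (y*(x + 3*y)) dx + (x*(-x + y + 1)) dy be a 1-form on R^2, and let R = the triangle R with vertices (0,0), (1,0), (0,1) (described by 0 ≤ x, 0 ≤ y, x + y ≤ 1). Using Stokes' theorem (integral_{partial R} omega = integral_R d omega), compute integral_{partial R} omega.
integral_(partial R) omega = -5/6

Stokes: integral_partial_R omega = integral_R d omega with d omega = (∂Q/∂x - ∂P/∂y) dx ∧ dy.
  ∂Q/∂x = -2*x + y + 1
  ∂P/∂y = x + 6*y
  integrand = ∂Q/∂x - ∂P/∂y = -3*x - 5*y + 1.
Integrating over R: integral_0^1 integral_0^{1-x} (-3*x - 5*y + 1) dy dx = -5/6.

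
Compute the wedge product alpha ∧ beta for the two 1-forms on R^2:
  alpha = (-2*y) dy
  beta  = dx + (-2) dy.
alpha ∧ beta = (2*y) dx ∧ dy

Distribute the wedge, using dx_i ∧ dx_j = -dx_j ∧ dx_i and dx_i ∧ dx_i = 0. For each pair (i, j) with i < j, the coefficient of dx_i ∧ dx_j in alpha ∧ beta is (alpha_i * beta_j - alpha_j * beta_i). Collecting: alpha ∧ beta = (2*y) dx ∧ dy.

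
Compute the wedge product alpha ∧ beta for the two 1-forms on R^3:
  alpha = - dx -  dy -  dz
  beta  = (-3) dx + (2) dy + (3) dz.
alpha ∧ beta = (-5) dx ∧ dy + (-6) dx ∧ dz + (-1) dy ∧ dz

Distribute the wedge, using dx_i ∧ dx_j = -dx_j ∧ dx_i and dx_i ∧ dx_i = 0. For each pair (i, j) with i < j, the coefficient of dx_i ∧ dx_j in alpha ∧ beta is (alpha_i * beta_j - alpha_j * beta_i). Collecting: alpha ∧ beta = (-5) dx ∧ dy + (-6) dx ∧ dz + (-1) dy ∧ dz.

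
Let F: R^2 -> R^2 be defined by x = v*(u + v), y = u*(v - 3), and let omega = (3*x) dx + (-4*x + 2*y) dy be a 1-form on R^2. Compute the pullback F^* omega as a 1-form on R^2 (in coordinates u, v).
F^* omega = (u*v^2 + 18*u - v^3 + 12*v^2) du + (u^2*v - 6*u^2 + 5*u*v^2 + 6*v^3) dv

Using F^*(f dg) = (f ∘ F) d(g ∘ F), substitute each coordinate x_i by F_i(u, v) in f_i, and replace dx_i by d F_i = (∂F_i/∂u) du + (∂F_i/∂v) dv.
  For the x component: f_1(F) = 3*v*(u + v); d F_1 = (v) du + (u + 2*v) dv
  For the y component: f_2(F) = -2*u*v - 6*u - 4*v^2; d F_2 = (v - 3) du + (u) dv
Combining and collecting du, dv coefficients:
  coeff of du: u*v^2 + 18*u - v^3 + 12*v^2
  coeff of dv: u^2*v - 6*u^2 + 5*u*v^2 + 6*v^3
F^* omega = (u*v^2 + 18*u - v^3 + 12*v^2) du + (u^2*v - 6*u^2 + 5*u*v^2 + 6*v^3) dv.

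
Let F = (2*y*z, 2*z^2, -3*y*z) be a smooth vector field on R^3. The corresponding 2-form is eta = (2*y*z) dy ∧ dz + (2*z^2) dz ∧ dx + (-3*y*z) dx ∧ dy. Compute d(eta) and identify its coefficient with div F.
d(eta) = (-3*y) dx ∧ dy ∧ dz; div F = -3*y

For a 2-form in R^3 of the form above, applying d gives a 3-form with coefficient ∂P/∂x + ∂Q/∂y + ∂R/∂z:
  ∂P/∂x = 0
  ∂Q/∂y = 0
  ∂R/∂z = -3*y
Sum = -3*y, which is exactly div F.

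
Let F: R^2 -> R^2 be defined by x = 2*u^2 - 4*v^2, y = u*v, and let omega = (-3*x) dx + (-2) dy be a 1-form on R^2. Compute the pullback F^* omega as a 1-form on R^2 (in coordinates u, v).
F^* omega = (-24*u^3 + 48*u*v^2 - 2*v) du + (48*u^2*v - 2*u - 96*v^3) dv

Using F^*(f dg) = (f ∘ F) d(g ∘ F), substitute each coordinate x_i by F_i(u, v) in f_i, and replace dx_i by d F_i = (∂F_i/∂u) du + (∂F_i/∂v) dv.
  For the x component: f_1(F) = -6*u^2 + 12*v^2; d F_1 = (4*u) du + (-8*v) dv
  For the y component: f_2(F) = -2; d F_2 = (v) du + (u) dv
Combining and collecting du, dv coefficients:
  coeff of du: -24*u^3 + 48*u*v^2 - 2*v
  coeff of dv: 48*u^2*v - 2*u - 96*v^3
F^* omega = (-24*u^3 + 48*u*v^2 - 2*v) du + (48*u^2*v - 2*u - 96*v^3) dv.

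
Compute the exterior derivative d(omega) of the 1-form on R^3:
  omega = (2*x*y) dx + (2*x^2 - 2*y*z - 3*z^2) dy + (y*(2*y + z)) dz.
d(omega) = (2*x) dx ∧ dy + (6*y + 7*z) dy ∧ dz

For a 1-form omega = sum_i f_i dx_i, the exterior derivative is
  d(omega) = sum_{i < j} (∂f_j/∂x_i - ∂f_i/∂x_j) dx_i ∧ dx_j.
  coefficient of dx ∧ dy: ∂f_2/∂x - ∂f_1/∂y = ∂(2*x^2 - 2*y*z - 3*z^2)/∂x - ∂(2*x*y)/∂y = 2*x
  coefficient of dy ∧ dz: ∂f_3/∂y - ∂f_2/∂z = ∂(y*(2*y + z))/∂y - ∂(2*x^2 - 2*y*z - 3*z^2)/∂z = 6*y + 7*z
Assembling: d(omega) = (2*x) dx ∧ dy + (6*y + 7*z) dy ∧ dz.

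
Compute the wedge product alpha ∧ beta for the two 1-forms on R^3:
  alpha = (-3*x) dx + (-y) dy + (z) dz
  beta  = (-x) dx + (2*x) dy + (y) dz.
alpha ∧ beta = (-x*(6*x + y)) dx ∧ dy + (x*(-3*y + z)) dx ∧ dz + (-2*x*z - y^2) dy ∧ dz

Distribute the wedge, using dx_i ∧ dx_j = -dx_j ∧ dx_i and dx_i ∧ dx_i = 0. For each pair (i, j) with i < j, the coefficient of dx_i ∧ dx_j in alpha ∧ beta is (alpha_i * beta_j - alpha_j * beta_i). Collecting: alpha ∧ beta = (-x*(6*x + y)) dx ∧ dy + (x*(-3*y + z)) dx ∧ dz + (-2*x*z - y^2) dy ∧ dz.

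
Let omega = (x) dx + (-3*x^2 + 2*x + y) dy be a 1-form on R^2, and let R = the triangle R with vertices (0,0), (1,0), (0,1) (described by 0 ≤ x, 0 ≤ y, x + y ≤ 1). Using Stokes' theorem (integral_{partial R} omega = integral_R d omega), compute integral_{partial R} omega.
integral_(partial R) omega = 0

Stokes: integral_partial_R omega = integral_R d omega with d omega = (∂Q/∂x - ∂P/∂y) dx ∧ dy.
  ∂Q/∂x = 2 - 6*x
  ∂P/∂y = 0
  integrand = ∂Q/∂x - ∂P/∂y = 2 - 6*x.
Integrating over R: integral_0^1 integral_0^{1-x} (2 - 6*x) dy dx = 0.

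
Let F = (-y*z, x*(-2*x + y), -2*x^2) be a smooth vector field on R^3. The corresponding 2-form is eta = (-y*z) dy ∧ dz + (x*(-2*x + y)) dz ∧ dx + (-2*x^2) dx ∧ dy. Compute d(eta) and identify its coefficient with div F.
d(eta) = (x) dx ∧ dy ∧ dz; div F = x

For a 2-form in R^3 of the form above, applying d gives a 3-form with coefficient ∂P/∂x + ∂Q/∂y + ∂R/∂z:
  ∂P/∂x = 0
  ∂Q/∂y = x
  ∂R/∂z = 0
Sum = x, which is exactly div F.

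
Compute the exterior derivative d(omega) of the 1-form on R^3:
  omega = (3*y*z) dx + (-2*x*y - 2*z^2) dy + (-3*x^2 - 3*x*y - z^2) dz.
d(omega) = (-2*y - 3*z) dx ∧ dy + (-6*x - 6*y) dx ∧ dz + (-3*x + 4*z) dy ∧ dz

For a 1-form omega = sum_i f_i dx_i, the exterior derivative is
  d(omega) = sum_{i < j} (∂f_j/∂x_i - ∂f_i/∂x_j) dx_i ∧ dx_j.
  coefficient of dx ∧ dy: ∂f_2/∂x - ∂f_1/∂y = ∂(-2*x*y - 2*z^2)/∂x - ∂(3*y*z)/∂y = -2*y - 3*z
  coefficient of dx ∧ dz: ∂f_3/∂x - ∂f_1/∂z = ∂(-3*x^2 - 3*x*y - z^2)/∂x - ∂(3*y*z)/∂z = -6*x - 6*y
  coefficient of dy ∧ dz: ∂f_3/∂y - ∂f_2/∂z = ∂(-3*x^2 - 3*x*y - z^2)/∂y - ∂(-2*x*y - 2*z^2)/∂z = -3*x + 4*z
Assembling: d(omega) = (-2*y - 3*z) dx ∧ dy + (-6*x - 6*y) dx ∧ dz + (-3*x + 4*z) dy ∧ dz.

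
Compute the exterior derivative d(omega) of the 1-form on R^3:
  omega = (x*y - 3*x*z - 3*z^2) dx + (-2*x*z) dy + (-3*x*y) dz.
d(omega) = (-x - 2*z) dx ∧ dy + (3*x - 3*y + 6*z) dx ∧ dz + (-x) dy ∧ dz

For a 1-form omega = sum_i f_i dx_i, the exterior derivative is
  d(omega) = sum_{i < j} (∂f_j/∂x_i - ∂f_i/∂x_j) dx_i ∧ dx_j.
  coefficient of dx ∧ dy: ∂f_2/∂x - ∂f_1/∂y = ∂(-2*x*z)/∂x - ∂(x*y - 3*x*z - 3*z^2)/∂y = -x - 2*z
  coefficient of dx ∧ dz: ∂f_3/∂x - ∂f_1/∂z = ∂(-3*x*y)/∂x - ∂(x*y - 3*x*z - 3*z^2)/∂z = 3*x - 3*y + 6*z
  coefficient of dy ∧ dz: ∂f_3/∂y - ∂f_2/∂z = ∂(-3*x*y)/∂y - ∂(-2*x*z)/∂z = -x
Assembling: d(omega) = (-x - 2*z) dx ∧ dy + (3*x - 3*y + 6*z) dx ∧ dz + (-x) dy ∧ dz.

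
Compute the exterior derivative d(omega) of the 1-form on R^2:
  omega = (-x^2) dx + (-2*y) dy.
d(omega) = 0

For a 1-form omega = sum_i f_i dx_i, the exterior derivative is
  d(omega) = sum_{i < j} (∂f_j/∂x_i - ∂f_i/∂x_j) dx_i ∧ dx_j.

Assembling: d(omega) = 0.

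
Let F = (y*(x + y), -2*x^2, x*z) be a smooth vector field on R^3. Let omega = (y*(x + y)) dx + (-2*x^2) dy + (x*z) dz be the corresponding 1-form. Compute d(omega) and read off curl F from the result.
d(omega) = (0) dy ∧ dz + (-z) dz ∧ dx + (-5*x - 2*y) dx ∧ dy; curl F = (0, -z, -5*x - 2*y)

d omega = sum_{i<j} (∂f_j/∂x_i - ∂f_i/∂x_j) dx_i ∧ dx_j. Under the identification (dy ∧ dz, dz ∧ dx, dx ∧ dy) ↔ (e_x, e_y, e_z), the coefficients are exactly the components of curl F. Compute:
  ∂R/∂y - ∂Q/∂z = (0) - (0) = 0
  ∂P/∂z - ∂R/∂x = (0) - (z) = -z
  ∂Q/∂x - ∂P/∂y = (-4*x) - (x + 2*y) = -5*x - 2*y.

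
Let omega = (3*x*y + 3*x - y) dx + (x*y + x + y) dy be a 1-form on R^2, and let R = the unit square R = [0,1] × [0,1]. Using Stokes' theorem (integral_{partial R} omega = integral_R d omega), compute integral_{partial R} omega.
integral_(partial R) omega = 1

Stokes: integral_partial_R omega = integral_R d omega with d omega = (∂Q/∂x - ∂P/∂y) dx ∧ dy.
  ∂Q/∂x = y + 1
  ∂P/∂y = 3*x - 1
  integrand = ∂Q/∂x - ∂P/∂y = -3*x + y + 2.
Integrating over R: integral_0^1 integral_0^1 (-3*x + y + 2) dx dy = 1.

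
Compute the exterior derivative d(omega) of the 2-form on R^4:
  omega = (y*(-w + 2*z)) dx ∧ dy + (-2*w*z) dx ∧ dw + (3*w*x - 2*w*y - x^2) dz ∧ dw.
d(omega) = (2*y) dx ∧ dy ∧ dz + (-y) dx ∧ dy ∧ dw + (5*w - 2*x) dx ∧ dz ∧ dw + (-2*w) dy ∧ dz ∧ dw

For a 2-form omega = sum_{i<j} g_{ij} dx_i ∧ dx_j, the exterior derivative is
  d(omega) = sum_{i<j} d(g_{ij}) ∧ dx_i ∧ dx_j = sum_{i<j, k} (∂g_{ij}/∂x_k) dx_k ∧ dx_i ∧ dx_j.
Expand each term, using dx_k ∧ dx_i ∧ dx_j = sgn(permutation) dx_{(a)} ∧ dx_{(b)} ∧ dx_{(c)} with (a < b < c) sorted:
  d(y*(-w + 2*z)) includes (∂/∂z)(y*(-w + 2*z)) dz = (2*y) dz, which multiplied by dx ∧ dy gives (2*y) dx ∧ dy ∧ dz
  d(y*(-w + 2*z)) includes (∂/∂w)(y*(-w + 2*z)) dw = (-y) dw, which multiplied by dx ∧ dy gives (-y) dx ∧ dy ∧ dw
  d(-2*w*z) includes (∂/∂z)(-2*w*z) dz = (-2*w) dz, which multiplied by dx ∧ dw gives (2*w) dx ∧ dz ∧ dw
  d(3*w*x - 2*w*y - x^2) includes (∂/∂x)(3*w*x - 2*w*y - x^2) dx = (3*w - 2*x) dx, which multiplied by dz ∧ dw gives (3*w - 2*x) dx ∧ dz ∧ dw
  d(3*w*x - 2*w*y - x^2) includes (∂/∂y)(3*w*x - 2*w*y - x^2) dy = (-2*w) dy, which multiplied by dz ∧ dw gives (-2*w) dy ∧ dz ∧ dw
Collecting like 3-forms: d(omega) = (2*y) dx ∧ dy ∧ dz + (-y) dx ∧ dy ∧ dw + (5*w - 2*x) dx ∧ dz ∧ dw + (-2*w) dy ∧ dz ∧ dw.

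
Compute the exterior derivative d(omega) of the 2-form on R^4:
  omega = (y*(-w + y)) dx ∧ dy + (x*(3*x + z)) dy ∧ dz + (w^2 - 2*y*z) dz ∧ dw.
d(omega) = (-y) dx ∧ dy ∧ dw + (6*x + z) dx ∧ dy ∧ dz + (-2*z) dy ∧ dz ∧ dw

For a 2-form omega = sum_{i<j} g_{ij} dx_i ∧ dx_j, the exterior derivative is
  d(omega) = sum_{i<j} d(g_{ij}) ∧ dx_i ∧ dx_j = sum_{i<j, k} (∂g_{ij}/∂x_k) dx_k ∧ dx_i ∧ dx_j.
Expand each term, using dx_k ∧ dx_i ∧ dx_j = sgn(permutation) dx_{(a)} ∧ dx_{(b)} ∧ dx_{(c)} with (a < b < c) sorted:
  d(y*(-w + y)) includes (∂/∂w)(y*(-w + y)) dw = (-y) dw, which multiplied by dx ∧ dy gives (-y) dx ∧ dy ∧ dw
  d(x*(3*x + z)) includes (∂/∂x)(x*(3*x + z)) dx = (6*x + z) dx, which multiplied by dy ∧ dz gives (6*x + z) dx ∧ dy ∧ dz
  d(w^2 - 2*y*z) includes (∂/∂y)(w^2 - 2*y*z) dy = (-2*z) dy, which multiplied by dz ∧ dw gives (-2*z) dy ∧ dz ∧ dw
Collecting like 3-forms: d(omega) = (-y) dx ∧ dy ∧ dw + (6*x + z) dx ∧ dy ∧ dz + (-2*z) dy ∧ dz ∧ dw.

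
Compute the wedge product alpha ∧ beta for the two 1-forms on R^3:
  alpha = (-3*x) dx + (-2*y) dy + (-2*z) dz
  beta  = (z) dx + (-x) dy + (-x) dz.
alpha ∧ beta = (3*x^2 + 2*y*z) dx ∧ dy + (3*x^2 + 2*z^2) dx ∧ dz + (2*x*(y - z)) dy ∧ dz

Distribute the wedge, using dx_i ∧ dx_j = -dx_j ∧ dx_i and dx_i ∧ dx_i = 0. For each pair (i, j) with i < j, the coefficient of dx_i ∧ dx_j in alpha ∧ beta is (alpha_i * beta_j - alpha_j * beta_i). Collecting: alpha ∧ beta = (3*x^2 + 2*y*z) dx ∧ dy + (3*x^2 + 2*z^2) dx ∧ dz + (2*x*(y - z)) dy ∧ dz.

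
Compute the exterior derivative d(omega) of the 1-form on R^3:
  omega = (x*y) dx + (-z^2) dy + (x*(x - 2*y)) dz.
d(omega) = (-x) dx ∧ dy + (2*x - 2*y) dx ∧ dz + (-2*x + 2*z) dy ∧ dz

For a 1-form omega = sum_i f_i dx_i, the exterior derivative is
  d(omega) = sum_{i < j} (∂f_j/∂x_i - ∂f_i/∂x_j) dx_i ∧ dx_j.
  coefficient of dx ∧ dy: ∂f_2/∂x - ∂f_1/∂y = ∂(-z^2)/∂x - ∂(x*y)/∂y = -x
  coefficient of dx ∧ dz: ∂f_3/∂x - ∂f_1/∂z = ∂(x*(x - 2*y))/∂x - ∂(x*y)/∂z = 2*x - 2*y
  coefficient of dy ∧ dz: ∂f_3/∂y - ∂f_2/∂z = ∂(x*(x - 2*y))/∂y - ∂(-z^2)/∂z = -2*x + 2*z
Assembling: d(omega) = (-x) dx ∧ dy + (2*x - 2*y) dx ∧ dz + (-2*x + 2*z) dy ∧ dz.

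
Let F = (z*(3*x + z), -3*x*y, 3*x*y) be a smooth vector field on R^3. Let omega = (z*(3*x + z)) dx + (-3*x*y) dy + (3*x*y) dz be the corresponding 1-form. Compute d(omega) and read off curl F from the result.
d(omega) = (3*x) dy ∧ dz + (3*x - 3*y + 2*z) dz ∧ dx + (-3*y) dx ∧ dy; curl F = (3*x, 3*x - 3*y + 2*z, -3*y)

d omega = sum_{i<j} (∂f_j/∂x_i - ∂f_i/∂x_j) dx_i ∧ dx_j. Under the identification (dy ∧ dz, dz ∧ dx, dx ∧ dy) ↔ (e_x, e_y, e_z), the coefficients are exactly the components of curl F. Compute:
  ∂R/∂y - ∂Q/∂z = (3*x) - (0) = 3*x
  ∂P/∂z - ∂R/∂x = (3*x + 2*z) - (3*y) = 3*x - 3*y + 2*z
  ∂Q/∂x - ∂P/∂y = (-3*y) - (0) = -3*y.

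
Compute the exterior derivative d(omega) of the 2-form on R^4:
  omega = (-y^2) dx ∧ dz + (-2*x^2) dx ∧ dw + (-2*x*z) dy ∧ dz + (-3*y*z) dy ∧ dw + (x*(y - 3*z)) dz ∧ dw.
d(omega) = (2*y - 2*z) dx ∧ dy ∧ dz + (x + 3*y) dy ∧ dz ∧ dw + (y - 3*z) dx ∧ dz ∧ dw

For a 2-form omega = sum_{i<j} g_{ij} dx_i ∧ dx_j, the exterior derivative is
  d(omega) = sum_{i<j} d(g_{ij}) ∧ dx_i ∧ dx_j = sum_{i<j, k} (∂g_{ij}/∂x_k) dx_k ∧ dx_i ∧ dx_j.
Expand each term, using dx_k ∧ dx_i ∧ dx_j = sgn(permutation) dx_{(a)} ∧ dx_{(b)} ∧ dx_{(c)} with (a < b < c) sorted:
  d(-y^2) includes (∂/∂y)(-y^2) dy = (-2*y) dy, which multiplied by dx ∧ dz gives (2*y) dx ∧ dy ∧ dz
  d(-2*x*z) includes (∂/∂x)(-2*x*z) dx = (-2*z) dx, which multiplied by dy ∧ dz gives (-2*z) dx ∧ dy ∧ dz
  d(-3*y*z) includes (∂/∂z)(-3*y*z) dz = (-3*y) dz, which multiplied by dy ∧ dw gives (3*y) dy ∧ dz ∧ dw
  d(x*(y - 3*z)) includes (∂/∂x)(x*(y - 3*z)) dx = (y - 3*z) dx, which multiplied by dz ∧ dw gives (y - 3*z) dx ∧ dz ∧ dw
  d(x*(y - 3*z)) includes (∂/∂y)(x*(y - 3*z)) dy = (x) dy, which multiplied by dz ∧ dw gives (x) dy ∧ dz ∧ dw
Collecting like 3-forms: d(omega) = (2*y - 2*z) dx ∧ dy ∧ dz + (x + 3*y) dy ∧ dz ∧ dw + (y - 3*z) dx ∧ dz ∧ dw.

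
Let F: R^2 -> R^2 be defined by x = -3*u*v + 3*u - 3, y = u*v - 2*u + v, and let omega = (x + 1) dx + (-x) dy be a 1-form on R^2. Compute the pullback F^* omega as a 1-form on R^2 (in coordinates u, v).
F^* omega = (12*u*v^2 - 27*u*v + 15*u + 9*v - 12) du + (12*u^2*v - 12*u^2 + 3*u*v + 6*u + 3) dv

Using F^*(f dg) = (f ∘ F) d(g ∘ F), substitute each coordinate x_i by F_i(u, v) in f_i, and replace dx_i by d F_i = (∂F_i/∂u) du + (∂F_i/∂v) dv.
  For the x component: f_1(F) = -3*u*v + 3*u - 2; d F_1 = (3 - 3*v) du + (-3*u) dv
  For the y component: f_2(F) = 3*u*v - 3*u + 3; d F_2 = (v - 2) du + (u + 1) dv
Combining and collecting du, dv coefficients:
  coeff of du: 12*u*v^2 - 27*u*v + 15*u + 9*v - 12
  coeff of dv: 12*u^2*v - 12*u^2 + 3*u*v + 6*u + 3
F^* omega = (12*u*v^2 - 27*u*v + 15*u + 9*v - 12) du + (12*u^2*v - 12*u^2 + 3*u*v + 6*u + 3) dv.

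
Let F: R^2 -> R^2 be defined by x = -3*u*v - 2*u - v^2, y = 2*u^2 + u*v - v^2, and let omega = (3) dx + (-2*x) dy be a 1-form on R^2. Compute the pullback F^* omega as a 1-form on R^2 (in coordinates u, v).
F^* omega = (24*u^2*v + 16*u^2 + 14*u*v^2 + 4*u*v + 2*v^3 - 9*v - 6) du + (6*u^2*v + 4*u^2 - 10*u*v^2 - 8*u*v - 9*u - 4*v^3 - 6*v) dv

Using F^*(f dg) = (f ∘ F) d(g ∘ F), substitute each coordinate x_i by F_i(u, v) in f_i, and replace dx_i by d F_i = (∂F_i/∂u) du + (∂F_i/∂v) dv.
  For the x component: f_1(F) = 3; d F_1 = (-3*v - 2) du + (-3*u - 2*v) dv
  For the y component: f_2(F) = 6*u*v + 4*u + 2*v^2; d F_2 = (4*u + v) du + (u - 2*v) dv
Combining and collecting du, dv coefficients:
  coeff of du: 24*u^2*v + 16*u^2 + 14*u*v^2 + 4*u*v + 2*v^3 - 9*v - 6
  coeff of dv: 6*u^2*v + 4*u^2 - 10*u*v^2 - 8*u*v - 9*u - 4*v^3 - 6*v
F^* omega = (24*u^2*v + 16*u^2 + 14*u*v^2 + 4*u*v + 2*v^3 - 9*v - 6) du + (6*u^2*v + 4*u^2 - 10*u*v^2 - 8*u*v - 9*u - 4*v^3 - 6*v) dv.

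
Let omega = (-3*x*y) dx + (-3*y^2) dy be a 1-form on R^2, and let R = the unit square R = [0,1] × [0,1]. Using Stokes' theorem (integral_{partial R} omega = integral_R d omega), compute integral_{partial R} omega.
integral_(partial R) omega = 3/2

Stokes: integral_partial_R omega = integral_R d omega with d omega = (∂Q/∂x - ∂P/∂y) dx ∧ dy.
  ∂Q/∂x = 0
  ∂P/∂y = -3*x
  integrand = ∂Q/∂x - ∂P/∂y = 3*x.
Integrating over R: integral_0^1 integral_0^1 (3*x) dx dy = 3/2.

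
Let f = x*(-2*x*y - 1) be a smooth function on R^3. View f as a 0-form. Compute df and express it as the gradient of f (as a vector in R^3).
df = (-4*x*y - 1) dx + (-2*x^2) dy + (0) dz; grad f = (-4*x*y - 1, -2*x^2, 0)

For a 0-form f, d f = (∂f/∂x) dx + (∂f/∂y) dy + (∂f/∂z) dz. The components of the vector representation are exactly the entries of grad f in Cartesian coordinates:
  ∂f/∂x = -4*x*y - 1
  ∂f/∂y = -2*x^2
  ∂f/∂z = 0.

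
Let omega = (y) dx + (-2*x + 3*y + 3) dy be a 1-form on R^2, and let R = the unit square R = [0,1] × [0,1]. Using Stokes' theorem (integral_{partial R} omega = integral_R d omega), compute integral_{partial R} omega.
integral_(partial R) omega = -3

Stokes: integral_partial_R omega = integral_R d omega with d omega = (∂Q/∂x - ∂P/∂y) dx ∧ dy.
  ∂Q/∂x = -2
  ∂P/∂y = 1
  integrand = ∂Q/∂x - ∂P/∂y = -3.
Integrating over R: integral_0^1 integral_0^1 (-3) dx dy = -3.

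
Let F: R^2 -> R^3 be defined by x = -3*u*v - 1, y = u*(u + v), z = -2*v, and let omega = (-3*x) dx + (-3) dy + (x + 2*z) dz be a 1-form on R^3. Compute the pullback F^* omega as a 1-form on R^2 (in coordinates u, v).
F^* omega = (-27*u*v^2 - 6*u - 12*v) du + (-27*u^2*v + 6*u*v - 12*u + 8*v + 2) dv

Using F^*(f dg) = (f ∘ F) d(g ∘ F), substitute each coordinate x_i by F_i(u, v) in f_i, and replace dx_i by d F_i = (∂F_i/∂u) du + (∂F_i/∂v) dv.
  For the x component: f_1(F) = 9*u*v + 3; d F_1 = (-3*v) du + (-3*u) dv
  For the y component: f_2(F) = -3; d F_2 = (2*u + v) du + (u) dv
  For the z component: f_3(F) = -3*u*v - 4*v - 1; d F_3 = (0) du + (-2) dv
Combining and collecting du, dv coefficients:
  coeff of du: -27*u*v^2 - 6*u - 12*v
  coeff of dv: -27*u^2*v + 6*u*v - 12*u + 8*v + 2
F^* omega = (-27*u*v^2 - 6*u - 12*v) du + (-27*u^2*v + 6*u*v - 12*u + 8*v + 2) dv.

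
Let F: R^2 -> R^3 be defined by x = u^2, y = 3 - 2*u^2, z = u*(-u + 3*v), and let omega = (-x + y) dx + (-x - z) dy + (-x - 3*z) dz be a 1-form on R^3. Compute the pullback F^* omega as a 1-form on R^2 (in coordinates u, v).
F^* omega = (u*(-10*u^2 + 36*u*v - 27*v^2 + 6)) du + (u^2*(6*u - 27*v)) dv

Using F^*(f dg) = (f ∘ F) d(g ∘ F), substitute each coordinate x_i by F_i(u, v) in f_i, and replace dx_i by d F_i = (∂F_i/∂u) du + (∂F_i/∂v) dv.
  For the x component: f_1(F) = 3 - 3*u^2; d F_1 = (2*u) du + (0) dv
  For the y component: f_2(F) = -3*u*v; d F_2 = (-4*u) du + (0) dv
  For the z component: f_3(F) = u*(2*u - 9*v); d F_3 = (-2*u + 3*v) du + (3*u) dv
Combining and collecting du, dv coefficients:
  coeff of du: u*(-10*u^2 + 36*u*v - 27*v^2 + 6)
  coeff of dv: u^2*(6*u - 27*v)
F^* omega = (u*(-10*u^2 + 36*u*v - 27*v^2 + 6)) du + (u^2*(6*u - 27*v)) dv.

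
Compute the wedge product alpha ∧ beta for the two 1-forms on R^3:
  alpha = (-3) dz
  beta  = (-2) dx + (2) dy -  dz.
alpha ∧ beta = (-6) dx ∧ dz + (6) dy ∧ dz

Distribute the wedge, using dx_i ∧ dx_j = -dx_j ∧ dx_i and dx_i ∧ dx_i = 0. For each pair (i, j) with i < j, the coefficient of dx_i ∧ dx_j in alpha ∧ beta is (alpha_i * beta_j - alpha_j * beta_i). Collecting: alpha ∧ beta = (-6) dx ∧ dz + (6) dy ∧ dz.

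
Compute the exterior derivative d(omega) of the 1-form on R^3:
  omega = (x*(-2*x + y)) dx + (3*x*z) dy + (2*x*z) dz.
d(omega) = (-x + 3*z) dx ∧ dy + (2*z) dx ∧ dz + (-3*x) dy ∧ dz

For a 1-form omega = sum_i f_i dx_i, the exterior derivative is
  d(omega) = sum_{i < j} (∂f_j/∂x_i - ∂f_i/∂x_j) dx_i ∧ dx_j.
  coefficient of dx ∧ dy: ∂f_2/∂x - ∂f_1/∂y = ∂(3*x*z)/∂x - ∂(x*(-2*x + y))/∂y = -x + 3*z
  coefficient of dx ∧ dz: ∂f_3/∂x - ∂f_1/∂z = ∂(2*x*z)/∂x - ∂(x*(-2*x + y))/∂z = 2*z
  coefficient of dy ∧ dz: ∂f_3/∂y - ∂f_2/∂z = ∂(2*x*z)/∂y - ∂(3*x*z)/∂z = -3*x
Assembling: d(omega) = (-x + 3*z) dx ∧ dy + (2*z) dx ∧ dz + (-3*x) dy ∧ dz.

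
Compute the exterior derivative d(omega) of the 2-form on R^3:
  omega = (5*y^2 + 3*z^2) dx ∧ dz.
d(omega) = (-10*y) dx ∧ dy ∧ dz

For a 2-form omega = sum_{i<j} g_{ij} dx_i ∧ dx_j, the exterior derivative is
  d(omega) = sum_{i<j} d(g_{ij}) ∧ dx_i ∧ dx_j = sum_{i<j, k} (∂g_{ij}/∂x_k) dx_k ∧ dx_i ∧ dx_j.
Expand each term, using dx_k ∧ dx_i ∧ dx_j = sgn(permutation) dx_{(a)} ∧ dx_{(b)} ∧ dx_{(c)} with (a < b < c) sorted:
  d(5*y^2 + 3*z^2) includes (∂/∂y)(5*y^2 + 3*z^2) dy = (10*y) dy, which multiplied by dx ∧ dz gives (-10*y) dx ∧ dy ∧ dz
Collecting like 3-forms: d(omega) = (-10*y) dx ∧ dy ∧ dz.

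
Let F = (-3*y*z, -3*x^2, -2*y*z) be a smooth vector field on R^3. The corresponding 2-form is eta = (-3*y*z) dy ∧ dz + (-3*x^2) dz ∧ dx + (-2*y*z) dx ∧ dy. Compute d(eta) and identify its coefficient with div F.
d(eta) = (-2*y) dx ∧ dy ∧ dz; div F = -2*y

For a 2-form in R^3 of the form above, applying d gives a 3-form with coefficient ∂P/∂x + ∂Q/∂y + ∂R/∂z:
  ∂P/∂x = 0
  ∂Q/∂y = 0
  ∂R/∂z = -2*y
Sum = -2*y, which is exactly div F.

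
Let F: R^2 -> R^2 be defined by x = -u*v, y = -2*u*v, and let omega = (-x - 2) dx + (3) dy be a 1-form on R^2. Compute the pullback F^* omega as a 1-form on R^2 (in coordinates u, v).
F^* omega = (v*(-u*v - 4)) du + (u*(-u*v - 4)) dv

Using F^*(f dg) = (f ∘ F) d(g ∘ F), substitute each coordinate x_i by F_i(u, v) in f_i, and replace dx_i by d F_i = (∂F_i/∂u) du + (∂F_i/∂v) dv.
  For the x component: f_1(F) = u*v - 2; d F_1 = (-v) du + (-u) dv
  For the y component: f_2(F) = 3; d F_2 = (-2*v) du + (-2*u) dv
Combining and collecting du, dv coefficients:
  coeff of du: v*(-u*v - 4)
  coeff of dv: u*(-u*v - 4)
F^* omega = (v*(-u*v - 4)) du + (u*(-u*v - 4)) dv.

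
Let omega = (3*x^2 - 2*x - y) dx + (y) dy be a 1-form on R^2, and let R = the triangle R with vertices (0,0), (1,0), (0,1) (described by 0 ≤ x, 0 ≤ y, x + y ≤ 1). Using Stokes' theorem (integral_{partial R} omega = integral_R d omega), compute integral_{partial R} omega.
integral_(partial R) omega = 1/2

Stokes: integral_partial_R omega = integral_R d omega with d omega = (∂Q/∂x - ∂P/∂y) dx ∧ dy.
  ∂Q/∂x = 0
  ∂P/∂y = -1
  integrand = ∂Q/∂x - ∂P/∂y = 1.
Integrating over R: integral_0^1 integral_0^{1-x} (1) dy dx = 1/2.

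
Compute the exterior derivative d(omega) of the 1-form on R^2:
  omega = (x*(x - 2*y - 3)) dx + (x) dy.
d(omega) = (2*x + 1) dx ∧ dy

For a 1-form omega = sum_i f_i dx_i, the exterior derivative is
  d(omega) = sum_{i < j} (∂f_j/∂x_i - ∂f_i/∂x_j) dx_i ∧ dx_j.
  coefficient of dx ∧ dy: ∂f_2/∂x - ∂f_1/∂y = ∂(x)/∂x - ∂(x*(x - 2*y - 3))/∂y = 2*x + 1
Assembling: d(omega) = (2*x + 1) dx ∧ dy.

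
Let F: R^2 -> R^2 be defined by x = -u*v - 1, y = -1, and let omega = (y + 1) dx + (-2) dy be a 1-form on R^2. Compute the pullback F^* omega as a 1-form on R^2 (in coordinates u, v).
F^* omega = 0

Using F^*(f dg) = (f ∘ F) d(g ∘ F), substitute each coordinate x_i by F_i(u, v) in f_i, and replace dx_i by d F_i = (∂F_i/∂u) du + (∂F_i/∂v) dv.
  For the x component: f_1(F) = 0; d F_1 = (-v) du + (-u) dv
  For the y component: f_2(F) = -2; d F_2 = (0) du + (0) dv
Combining and collecting du, dv coefficients:
  coeff of du: 0
  coeff of dv: 0
F^* omega = 0.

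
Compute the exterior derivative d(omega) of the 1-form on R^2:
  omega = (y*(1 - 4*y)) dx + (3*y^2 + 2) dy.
d(omega) = (8*y - 1) dx ∧ dy

For a 1-form omega = sum_i f_i dx_i, the exterior derivative is
  d(omega) = sum_{i < j} (∂f_j/∂x_i - ∂f_i/∂x_j) dx_i ∧ dx_j.
  coefficient of dx ∧ dy: ∂f_2/∂x - ∂f_1/∂y = ∂(3*y^2 + 2)/∂x - ∂(y*(1 - 4*y))/∂y = 8*y - 1
Assembling: d(omega) = (8*y - 1) dx ∧ dy.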